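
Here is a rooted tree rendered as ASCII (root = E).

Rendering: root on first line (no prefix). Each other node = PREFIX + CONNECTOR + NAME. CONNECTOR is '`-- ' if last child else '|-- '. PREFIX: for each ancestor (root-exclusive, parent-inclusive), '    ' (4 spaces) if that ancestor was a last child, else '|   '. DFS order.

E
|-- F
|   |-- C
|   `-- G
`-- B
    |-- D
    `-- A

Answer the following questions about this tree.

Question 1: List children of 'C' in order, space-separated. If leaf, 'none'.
Answer: none

Derivation:
Node C's children (from adjacency): (leaf)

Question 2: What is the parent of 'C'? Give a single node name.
Scan adjacency: C appears as child of F

Answer: F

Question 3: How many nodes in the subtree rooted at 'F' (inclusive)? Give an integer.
Answer: 3

Derivation:
Subtree rooted at F contains: C, F, G
Count = 3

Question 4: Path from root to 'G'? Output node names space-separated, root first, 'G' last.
Walk down from root: E -> F -> G

Answer: E F G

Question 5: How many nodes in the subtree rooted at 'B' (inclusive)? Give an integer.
Answer: 3

Derivation:
Subtree rooted at B contains: A, B, D
Count = 3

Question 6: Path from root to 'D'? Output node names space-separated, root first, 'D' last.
Answer: E B D

Derivation:
Walk down from root: E -> B -> D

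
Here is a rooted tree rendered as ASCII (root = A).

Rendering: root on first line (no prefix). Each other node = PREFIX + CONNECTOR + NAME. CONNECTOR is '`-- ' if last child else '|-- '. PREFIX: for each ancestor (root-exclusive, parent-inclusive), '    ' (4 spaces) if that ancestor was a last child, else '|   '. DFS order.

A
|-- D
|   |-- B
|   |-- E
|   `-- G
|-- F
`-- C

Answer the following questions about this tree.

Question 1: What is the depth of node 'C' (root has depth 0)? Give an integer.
Path from root to C: A -> C
Depth = number of edges = 1

Answer: 1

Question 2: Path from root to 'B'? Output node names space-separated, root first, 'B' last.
Answer: A D B

Derivation:
Walk down from root: A -> D -> B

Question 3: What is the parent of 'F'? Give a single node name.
Scan adjacency: F appears as child of A

Answer: A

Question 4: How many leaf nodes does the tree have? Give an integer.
Leaves (nodes with no children): B, C, E, F, G

Answer: 5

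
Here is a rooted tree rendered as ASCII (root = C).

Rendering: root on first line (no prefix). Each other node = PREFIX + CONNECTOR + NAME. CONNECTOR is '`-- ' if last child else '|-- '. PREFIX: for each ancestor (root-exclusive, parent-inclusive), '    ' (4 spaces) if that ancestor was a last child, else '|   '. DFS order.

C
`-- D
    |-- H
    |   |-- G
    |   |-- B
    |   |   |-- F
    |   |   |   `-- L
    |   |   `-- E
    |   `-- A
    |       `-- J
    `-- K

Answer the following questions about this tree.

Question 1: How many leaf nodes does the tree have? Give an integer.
Answer: 5

Derivation:
Leaves (nodes with no children): E, G, J, K, L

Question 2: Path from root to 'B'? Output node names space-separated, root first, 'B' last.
Walk down from root: C -> D -> H -> B

Answer: C D H B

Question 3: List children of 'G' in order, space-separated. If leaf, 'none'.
Answer: none

Derivation:
Node G's children (from adjacency): (leaf)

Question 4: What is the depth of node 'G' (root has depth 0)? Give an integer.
Answer: 3

Derivation:
Path from root to G: C -> D -> H -> G
Depth = number of edges = 3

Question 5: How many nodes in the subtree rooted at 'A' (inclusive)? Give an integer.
Subtree rooted at A contains: A, J
Count = 2

Answer: 2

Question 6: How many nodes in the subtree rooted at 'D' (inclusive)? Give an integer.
Subtree rooted at D contains: A, B, D, E, F, G, H, J, K, L
Count = 10

Answer: 10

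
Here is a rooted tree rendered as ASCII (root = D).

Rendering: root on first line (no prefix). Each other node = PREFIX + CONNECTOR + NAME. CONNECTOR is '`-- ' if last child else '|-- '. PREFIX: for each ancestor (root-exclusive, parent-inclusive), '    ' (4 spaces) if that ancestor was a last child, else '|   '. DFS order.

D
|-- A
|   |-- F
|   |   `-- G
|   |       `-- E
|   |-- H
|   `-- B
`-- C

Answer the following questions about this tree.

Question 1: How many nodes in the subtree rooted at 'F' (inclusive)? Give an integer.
Answer: 3

Derivation:
Subtree rooted at F contains: E, F, G
Count = 3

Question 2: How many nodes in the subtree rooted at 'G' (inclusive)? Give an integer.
Answer: 2

Derivation:
Subtree rooted at G contains: E, G
Count = 2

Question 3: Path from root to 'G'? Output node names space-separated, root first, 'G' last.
Answer: D A F G

Derivation:
Walk down from root: D -> A -> F -> G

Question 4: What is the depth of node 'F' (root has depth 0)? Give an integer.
Answer: 2

Derivation:
Path from root to F: D -> A -> F
Depth = number of edges = 2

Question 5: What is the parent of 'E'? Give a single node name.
Scan adjacency: E appears as child of G

Answer: G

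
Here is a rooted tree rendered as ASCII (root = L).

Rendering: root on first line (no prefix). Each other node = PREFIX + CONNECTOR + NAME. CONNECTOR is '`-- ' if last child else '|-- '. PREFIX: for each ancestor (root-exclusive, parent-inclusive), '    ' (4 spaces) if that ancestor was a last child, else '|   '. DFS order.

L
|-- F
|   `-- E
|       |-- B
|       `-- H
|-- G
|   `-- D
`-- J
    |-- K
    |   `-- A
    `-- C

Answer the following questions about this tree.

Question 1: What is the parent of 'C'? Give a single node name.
Scan adjacency: C appears as child of J

Answer: J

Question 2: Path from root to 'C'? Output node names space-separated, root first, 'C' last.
Answer: L J C

Derivation:
Walk down from root: L -> J -> C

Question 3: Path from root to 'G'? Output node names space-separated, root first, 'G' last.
Walk down from root: L -> G

Answer: L G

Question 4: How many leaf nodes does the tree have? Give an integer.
Answer: 5

Derivation:
Leaves (nodes with no children): A, B, C, D, H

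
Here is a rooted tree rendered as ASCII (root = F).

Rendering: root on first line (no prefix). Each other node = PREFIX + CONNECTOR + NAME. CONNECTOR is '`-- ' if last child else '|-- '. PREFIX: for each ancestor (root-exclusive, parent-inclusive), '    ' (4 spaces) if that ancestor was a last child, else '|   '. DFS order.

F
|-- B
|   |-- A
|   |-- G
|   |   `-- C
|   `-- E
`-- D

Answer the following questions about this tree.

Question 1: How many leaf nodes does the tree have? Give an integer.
Answer: 4

Derivation:
Leaves (nodes with no children): A, C, D, E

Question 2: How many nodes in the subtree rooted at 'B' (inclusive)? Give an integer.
Subtree rooted at B contains: A, B, C, E, G
Count = 5

Answer: 5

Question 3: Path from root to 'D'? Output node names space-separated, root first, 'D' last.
Answer: F D

Derivation:
Walk down from root: F -> D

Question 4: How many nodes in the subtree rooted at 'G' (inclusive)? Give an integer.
Subtree rooted at G contains: C, G
Count = 2

Answer: 2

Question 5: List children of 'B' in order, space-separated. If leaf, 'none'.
Node B's children (from adjacency): A, G, E

Answer: A G E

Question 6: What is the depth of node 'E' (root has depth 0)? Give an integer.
Path from root to E: F -> B -> E
Depth = number of edges = 2

Answer: 2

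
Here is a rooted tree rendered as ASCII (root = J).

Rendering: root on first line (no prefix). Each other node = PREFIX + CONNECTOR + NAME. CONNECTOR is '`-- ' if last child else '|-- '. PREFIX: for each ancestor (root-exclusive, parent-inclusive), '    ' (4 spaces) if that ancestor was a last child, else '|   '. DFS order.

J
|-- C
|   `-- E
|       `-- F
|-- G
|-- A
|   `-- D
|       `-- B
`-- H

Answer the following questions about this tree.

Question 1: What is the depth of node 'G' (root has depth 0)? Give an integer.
Answer: 1

Derivation:
Path from root to G: J -> G
Depth = number of edges = 1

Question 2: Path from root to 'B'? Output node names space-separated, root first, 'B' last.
Answer: J A D B

Derivation:
Walk down from root: J -> A -> D -> B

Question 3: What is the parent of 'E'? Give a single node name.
Scan adjacency: E appears as child of C

Answer: C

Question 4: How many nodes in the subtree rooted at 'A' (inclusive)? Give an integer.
Subtree rooted at A contains: A, B, D
Count = 3

Answer: 3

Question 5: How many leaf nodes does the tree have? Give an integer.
Answer: 4

Derivation:
Leaves (nodes with no children): B, F, G, H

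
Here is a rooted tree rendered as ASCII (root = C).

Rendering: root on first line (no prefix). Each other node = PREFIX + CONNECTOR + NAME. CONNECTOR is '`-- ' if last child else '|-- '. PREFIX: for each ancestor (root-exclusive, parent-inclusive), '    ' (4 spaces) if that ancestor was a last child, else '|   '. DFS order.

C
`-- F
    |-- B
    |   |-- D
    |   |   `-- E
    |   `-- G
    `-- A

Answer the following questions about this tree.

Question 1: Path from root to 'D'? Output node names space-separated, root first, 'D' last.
Answer: C F B D

Derivation:
Walk down from root: C -> F -> B -> D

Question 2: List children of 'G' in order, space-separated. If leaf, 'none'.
Answer: none

Derivation:
Node G's children (from adjacency): (leaf)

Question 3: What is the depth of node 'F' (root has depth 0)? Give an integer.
Path from root to F: C -> F
Depth = number of edges = 1

Answer: 1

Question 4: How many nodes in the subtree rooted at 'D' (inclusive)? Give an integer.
Answer: 2

Derivation:
Subtree rooted at D contains: D, E
Count = 2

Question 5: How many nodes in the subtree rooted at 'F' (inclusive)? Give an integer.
Answer: 6

Derivation:
Subtree rooted at F contains: A, B, D, E, F, G
Count = 6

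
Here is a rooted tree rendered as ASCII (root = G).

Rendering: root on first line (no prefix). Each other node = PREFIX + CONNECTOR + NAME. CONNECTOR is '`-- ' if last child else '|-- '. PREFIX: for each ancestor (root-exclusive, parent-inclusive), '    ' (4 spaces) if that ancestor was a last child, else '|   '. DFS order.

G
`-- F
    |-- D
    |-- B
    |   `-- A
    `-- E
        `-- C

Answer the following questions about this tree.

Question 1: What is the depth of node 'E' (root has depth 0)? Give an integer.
Answer: 2

Derivation:
Path from root to E: G -> F -> E
Depth = number of edges = 2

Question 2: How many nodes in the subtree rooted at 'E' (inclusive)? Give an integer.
Answer: 2

Derivation:
Subtree rooted at E contains: C, E
Count = 2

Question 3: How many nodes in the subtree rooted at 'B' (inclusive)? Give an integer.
Answer: 2

Derivation:
Subtree rooted at B contains: A, B
Count = 2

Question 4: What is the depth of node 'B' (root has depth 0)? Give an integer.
Path from root to B: G -> F -> B
Depth = number of edges = 2

Answer: 2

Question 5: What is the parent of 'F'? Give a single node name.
Answer: G

Derivation:
Scan adjacency: F appears as child of G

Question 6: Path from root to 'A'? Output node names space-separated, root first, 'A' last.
Walk down from root: G -> F -> B -> A

Answer: G F B A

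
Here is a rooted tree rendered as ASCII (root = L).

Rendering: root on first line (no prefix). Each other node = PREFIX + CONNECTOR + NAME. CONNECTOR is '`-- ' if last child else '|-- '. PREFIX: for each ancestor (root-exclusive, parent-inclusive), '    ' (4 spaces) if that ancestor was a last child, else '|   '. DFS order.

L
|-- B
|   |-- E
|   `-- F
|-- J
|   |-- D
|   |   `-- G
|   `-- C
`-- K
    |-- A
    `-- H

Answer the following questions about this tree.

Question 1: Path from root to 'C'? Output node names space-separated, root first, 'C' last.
Answer: L J C

Derivation:
Walk down from root: L -> J -> C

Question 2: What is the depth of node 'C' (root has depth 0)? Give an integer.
Answer: 2

Derivation:
Path from root to C: L -> J -> C
Depth = number of edges = 2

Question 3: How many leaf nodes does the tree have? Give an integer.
Answer: 6

Derivation:
Leaves (nodes with no children): A, C, E, F, G, H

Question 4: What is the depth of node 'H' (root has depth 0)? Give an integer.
Answer: 2

Derivation:
Path from root to H: L -> K -> H
Depth = number of edges = 2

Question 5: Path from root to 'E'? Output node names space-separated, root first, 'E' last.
Walk down from root: L -> B -> E

Answer: L B E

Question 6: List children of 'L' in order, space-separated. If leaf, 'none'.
Node L's children (from adjacency): B, J, K

Answer: B J K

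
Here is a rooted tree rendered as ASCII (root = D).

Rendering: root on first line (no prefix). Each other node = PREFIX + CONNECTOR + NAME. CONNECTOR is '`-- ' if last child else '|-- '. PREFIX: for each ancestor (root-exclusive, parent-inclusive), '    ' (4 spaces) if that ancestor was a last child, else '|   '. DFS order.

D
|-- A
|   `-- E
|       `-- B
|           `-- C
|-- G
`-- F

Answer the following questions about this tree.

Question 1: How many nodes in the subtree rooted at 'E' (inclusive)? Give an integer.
Answer: 3

Derivation:
Subtree rooted at E contains: B, C, E
Count = 3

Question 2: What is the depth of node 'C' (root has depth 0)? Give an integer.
Answer: 4

Derivation:
Path from root to C: D -> A -> E -> B -> C
Depth = number of edges = 4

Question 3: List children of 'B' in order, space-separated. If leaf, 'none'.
Node B's children (from adjacency): C

Answer: C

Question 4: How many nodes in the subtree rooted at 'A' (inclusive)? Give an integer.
Subtree rooted at A contains: A, B, C, E
Count = 4

Answer: 4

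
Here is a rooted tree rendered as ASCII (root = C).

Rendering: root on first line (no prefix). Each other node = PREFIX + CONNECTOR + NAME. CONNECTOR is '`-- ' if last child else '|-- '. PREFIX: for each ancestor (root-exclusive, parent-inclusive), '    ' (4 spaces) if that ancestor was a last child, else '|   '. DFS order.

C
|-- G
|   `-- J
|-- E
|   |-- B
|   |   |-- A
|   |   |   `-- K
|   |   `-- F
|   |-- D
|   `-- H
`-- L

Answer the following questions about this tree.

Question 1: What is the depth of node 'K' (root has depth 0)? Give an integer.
Path from root to K: C -> E -> B -> A -> K
Depth = number of edges = 4

Answer: 4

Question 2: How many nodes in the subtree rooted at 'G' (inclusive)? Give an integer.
Answer: 2

Derivation:
Subtree rooted at G contains: G, J
Count = 2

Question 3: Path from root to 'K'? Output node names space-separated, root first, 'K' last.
Walk down from root: C -> E -> B -> A -> K

Answer: C E B A K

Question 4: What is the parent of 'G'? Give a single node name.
Scan adjacency: G appears as child of C

Answer: C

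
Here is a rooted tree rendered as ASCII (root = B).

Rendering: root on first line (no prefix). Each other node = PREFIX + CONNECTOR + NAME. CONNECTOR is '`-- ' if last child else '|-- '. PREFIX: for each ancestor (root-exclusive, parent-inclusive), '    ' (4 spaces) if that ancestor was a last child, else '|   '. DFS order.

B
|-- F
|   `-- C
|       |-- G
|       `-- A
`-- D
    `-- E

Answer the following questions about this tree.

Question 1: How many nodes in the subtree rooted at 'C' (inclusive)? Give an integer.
Subtree rooted at C contains: A, C, G
Count = 3

Answer: 3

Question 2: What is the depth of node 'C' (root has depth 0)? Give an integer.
Path from root to C: B -> F -> C
Depth = number of edges = 2

Answer: 2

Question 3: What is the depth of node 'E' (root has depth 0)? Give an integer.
Answer: 2

Derivation:
Path from root to E: B -> D -> E
Depth = number of edges = 2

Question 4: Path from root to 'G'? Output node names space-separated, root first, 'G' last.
Walk down from root: B -> F -> C -> G

Answer: B F C G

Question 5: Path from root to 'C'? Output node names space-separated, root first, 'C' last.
Walk down from root: B -> F -> C

Answer: B F C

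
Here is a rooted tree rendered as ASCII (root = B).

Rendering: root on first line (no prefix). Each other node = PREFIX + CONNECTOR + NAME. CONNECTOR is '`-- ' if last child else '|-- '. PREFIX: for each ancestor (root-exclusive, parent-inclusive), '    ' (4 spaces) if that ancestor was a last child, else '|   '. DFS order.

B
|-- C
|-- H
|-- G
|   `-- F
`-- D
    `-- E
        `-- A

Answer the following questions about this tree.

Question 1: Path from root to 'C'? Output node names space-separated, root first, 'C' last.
Answer: B C

Derivation:
Walk down from root: B -> C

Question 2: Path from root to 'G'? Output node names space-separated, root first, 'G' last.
Answer: B G

Derivation:
Walk down from root: B -> G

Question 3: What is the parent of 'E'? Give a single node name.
Answer: D

Derivation:
Scan adjacency: E appears as child of D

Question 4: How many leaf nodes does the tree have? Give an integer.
Leaves (nodes with no children): A, C, F, H

Answer: 4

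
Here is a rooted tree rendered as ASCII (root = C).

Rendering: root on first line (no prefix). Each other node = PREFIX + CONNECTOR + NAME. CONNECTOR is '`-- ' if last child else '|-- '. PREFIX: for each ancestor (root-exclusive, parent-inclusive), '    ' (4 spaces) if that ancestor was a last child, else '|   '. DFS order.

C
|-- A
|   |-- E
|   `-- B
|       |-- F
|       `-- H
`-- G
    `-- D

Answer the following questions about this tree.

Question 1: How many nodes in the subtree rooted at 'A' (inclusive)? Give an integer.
Subtree rooted at A contains: A, B, E, F, H
Count = 5

Answer: 5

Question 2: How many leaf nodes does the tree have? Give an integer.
Answer: 4

Derivation:
Leaves (nodes with no children): D, E, F, H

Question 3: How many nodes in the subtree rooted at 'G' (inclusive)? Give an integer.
Subtree rooted at G contains: D, G
Count = 2

Answer: 2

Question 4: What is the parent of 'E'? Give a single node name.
Answer: A

Derivation:
Scan adjacency: E appears as child of A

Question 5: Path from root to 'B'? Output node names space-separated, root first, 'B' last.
Answer: C A B

Derivation:
Walk down from root: C -> A -> B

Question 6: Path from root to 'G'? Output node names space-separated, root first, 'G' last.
Walk down from root: C -> G

Answer: C G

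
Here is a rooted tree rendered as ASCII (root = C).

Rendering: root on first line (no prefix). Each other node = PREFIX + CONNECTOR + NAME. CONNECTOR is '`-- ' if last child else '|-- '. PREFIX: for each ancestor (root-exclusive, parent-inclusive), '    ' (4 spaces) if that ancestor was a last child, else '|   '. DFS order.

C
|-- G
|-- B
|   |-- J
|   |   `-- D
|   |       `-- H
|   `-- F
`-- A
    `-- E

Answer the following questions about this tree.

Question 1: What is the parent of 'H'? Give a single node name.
Answer: D

Derivation:
Scan adjacency: H appears as child of D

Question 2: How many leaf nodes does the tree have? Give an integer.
Leaves (nodes with no children): E, F, G, H

Answer: 4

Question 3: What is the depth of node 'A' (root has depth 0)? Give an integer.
Path from root to A: C -> A
Depth = number of edges = 1

Answer: 1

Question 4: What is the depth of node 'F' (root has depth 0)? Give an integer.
Path from root to F: C -> B -> F
Depth = number of edges = 2

Answer: 2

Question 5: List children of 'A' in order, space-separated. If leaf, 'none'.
Answer: E

Derivation:
Node A's children (from adjacency): E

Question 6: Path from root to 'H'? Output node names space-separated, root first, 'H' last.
Answer: C B J D H

Derivation:
Walk down from root: C -> B -> J -> D -> H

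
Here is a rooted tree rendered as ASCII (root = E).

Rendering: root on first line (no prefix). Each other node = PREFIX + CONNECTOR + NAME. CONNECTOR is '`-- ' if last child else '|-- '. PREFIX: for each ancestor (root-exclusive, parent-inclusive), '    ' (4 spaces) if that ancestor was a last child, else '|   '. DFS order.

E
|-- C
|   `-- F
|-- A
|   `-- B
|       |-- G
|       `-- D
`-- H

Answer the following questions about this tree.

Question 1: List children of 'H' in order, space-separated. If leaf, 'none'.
Answer: none

Derivation:
Node H's children (from adjacency): (leaf)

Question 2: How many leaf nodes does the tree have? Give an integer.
Answer: 4

Derivation:
Leaves (nodes with no children): D, F, G, H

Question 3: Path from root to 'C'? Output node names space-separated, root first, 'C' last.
Answer: E C

Derivation:
Walk down from root: E -> C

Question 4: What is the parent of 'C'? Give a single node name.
Scan adjacency: C appears as child of E

Answer: E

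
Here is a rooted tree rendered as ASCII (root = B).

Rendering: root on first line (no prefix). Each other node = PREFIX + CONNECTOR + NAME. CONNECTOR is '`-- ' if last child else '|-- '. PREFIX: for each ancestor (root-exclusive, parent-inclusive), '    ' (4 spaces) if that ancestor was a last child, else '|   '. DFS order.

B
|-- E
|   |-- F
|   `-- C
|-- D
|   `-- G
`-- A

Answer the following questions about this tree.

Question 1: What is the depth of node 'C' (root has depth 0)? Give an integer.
Path from root to C: B -> E -> C
Depth = number of edges = 2

Answer: 2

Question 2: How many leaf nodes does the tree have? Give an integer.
Leaves (nodes with no children): A, C, F, G

Answer: 4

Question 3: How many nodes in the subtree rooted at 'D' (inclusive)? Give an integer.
Answer: 2

Derivation:
Subtree rooted at D contains: D, G
Count = 2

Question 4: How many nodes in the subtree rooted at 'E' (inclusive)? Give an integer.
Answer: 3

Derivation:
Subtree rooted at E contains: C, E, F
Count = 3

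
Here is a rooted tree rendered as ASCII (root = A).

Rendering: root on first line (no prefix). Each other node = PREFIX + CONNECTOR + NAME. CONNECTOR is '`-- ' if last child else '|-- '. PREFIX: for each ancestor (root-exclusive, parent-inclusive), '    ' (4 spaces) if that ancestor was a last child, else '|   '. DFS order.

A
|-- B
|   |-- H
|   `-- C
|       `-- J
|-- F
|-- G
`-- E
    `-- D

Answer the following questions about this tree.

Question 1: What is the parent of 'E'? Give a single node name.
Scan adjacency: E appears as child of A

Answer: A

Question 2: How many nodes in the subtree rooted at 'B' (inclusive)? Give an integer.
Subtree rooted at B contains: B, C, H, J
Count = 4

Answer: 4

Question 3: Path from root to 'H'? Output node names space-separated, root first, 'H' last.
Answer: A B H

Derivation:
Walk down from root: A -> B -> H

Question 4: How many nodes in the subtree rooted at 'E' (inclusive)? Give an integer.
Answer: 2

Derivation:
Subtree rooted at E contains: D, E
Count = 2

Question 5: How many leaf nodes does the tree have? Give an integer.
Answer: 5

Derivation:
Leaves (nodes with no children): D, F, G, H, J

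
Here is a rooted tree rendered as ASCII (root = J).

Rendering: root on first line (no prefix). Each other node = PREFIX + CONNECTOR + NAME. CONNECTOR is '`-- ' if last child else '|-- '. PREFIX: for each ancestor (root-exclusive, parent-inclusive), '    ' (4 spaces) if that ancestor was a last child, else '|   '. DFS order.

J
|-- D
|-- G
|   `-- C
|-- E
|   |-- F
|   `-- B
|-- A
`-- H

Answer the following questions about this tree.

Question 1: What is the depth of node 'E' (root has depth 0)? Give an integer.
Path from root to E: J -> E
Depth = number of edges = 1

Answer: 1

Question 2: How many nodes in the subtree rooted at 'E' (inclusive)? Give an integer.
Answer: 3

Derivation:
Subtree rooted at E contains: B, E, F
Count = 3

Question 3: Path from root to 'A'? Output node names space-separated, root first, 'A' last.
Walk down from root: J -> A

Answer: J A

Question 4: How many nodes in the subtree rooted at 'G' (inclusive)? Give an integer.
Answer: 2

Derivation:
Subtree rooted at G contains: C, G
Count = 2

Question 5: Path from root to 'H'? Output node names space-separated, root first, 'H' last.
Answer: J H

Derivation:
Walk down from root: J -> H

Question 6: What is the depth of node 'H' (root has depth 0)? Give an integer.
Path from root to H: J -> H
Depth = number of edges = 1

Answer: 1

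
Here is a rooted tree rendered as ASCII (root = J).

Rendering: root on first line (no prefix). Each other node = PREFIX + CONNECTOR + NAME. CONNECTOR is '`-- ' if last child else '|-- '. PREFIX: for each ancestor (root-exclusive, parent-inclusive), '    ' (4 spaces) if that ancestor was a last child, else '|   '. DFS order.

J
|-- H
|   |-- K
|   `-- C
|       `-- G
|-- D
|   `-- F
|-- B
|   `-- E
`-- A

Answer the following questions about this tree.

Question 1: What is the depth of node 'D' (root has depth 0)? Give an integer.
Answer: 1

Derivation:
Path from root to D: J -> D
Depth = number of edges = 1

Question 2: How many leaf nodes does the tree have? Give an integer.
Leaves (nodes with no children): A, E, F, G, K

Answer: 5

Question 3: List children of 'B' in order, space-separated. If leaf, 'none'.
Node B's children (from adjacency): E

Answer: E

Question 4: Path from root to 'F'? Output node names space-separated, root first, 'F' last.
Walk down from root: J -> D -> F

Answer: J D F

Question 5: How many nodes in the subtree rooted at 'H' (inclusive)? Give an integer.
Answer: 4

Derivation:
Subtree rooted at H contains: C, G, H, K
Count = 4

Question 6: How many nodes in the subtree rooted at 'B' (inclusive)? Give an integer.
Subtree rooted at B contains: B, E
Count = 2

Answer: 2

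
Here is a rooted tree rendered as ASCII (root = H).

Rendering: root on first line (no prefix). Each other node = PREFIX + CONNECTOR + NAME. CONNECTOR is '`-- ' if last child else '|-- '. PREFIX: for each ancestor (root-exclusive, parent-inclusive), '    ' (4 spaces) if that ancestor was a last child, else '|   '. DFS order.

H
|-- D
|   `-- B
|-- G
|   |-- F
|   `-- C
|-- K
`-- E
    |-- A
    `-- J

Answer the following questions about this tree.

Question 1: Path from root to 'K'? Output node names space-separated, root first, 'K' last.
Answer: H K

Derivation:
Walk down from root: H -> K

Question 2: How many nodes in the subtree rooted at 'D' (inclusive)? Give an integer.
Answer: 2

Derivation:
Subtree rooted at D contains: B, D
Count = 2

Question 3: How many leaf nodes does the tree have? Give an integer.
Answer: 6

Derivation:
Leaves (nodes with no children): A, B, C, F, J, K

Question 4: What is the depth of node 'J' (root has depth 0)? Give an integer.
Answer: 2

Derivation:
Path from root to J: H -> E -> J
Depth = number of edges = 2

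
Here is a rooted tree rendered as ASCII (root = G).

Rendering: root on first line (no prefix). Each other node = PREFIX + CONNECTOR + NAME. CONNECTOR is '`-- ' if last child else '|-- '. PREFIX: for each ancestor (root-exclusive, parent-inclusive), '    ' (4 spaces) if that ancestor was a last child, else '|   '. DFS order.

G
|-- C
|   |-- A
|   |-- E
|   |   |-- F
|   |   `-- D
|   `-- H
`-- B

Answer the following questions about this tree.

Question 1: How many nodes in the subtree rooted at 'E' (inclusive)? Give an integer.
Subtree rooted at E contains: D, E, F
Count = 3

Answer: 3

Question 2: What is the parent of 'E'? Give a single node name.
Answer: C

Derivation:
Scan adjacency: E appears as child of C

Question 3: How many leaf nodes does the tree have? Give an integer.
Leaves (nodes with no children): A, B, D, F, H

Answer: 5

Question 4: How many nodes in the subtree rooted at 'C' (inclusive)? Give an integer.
Answer: 6

Derivation:
Subtree rooted at C contains: A, C, D, E, F, H
Count = 6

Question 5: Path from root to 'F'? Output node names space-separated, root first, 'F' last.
Walk down from root: G -> C -> E -> F

Answer: G C E F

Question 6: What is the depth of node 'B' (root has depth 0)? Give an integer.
Answer: 1

Derivation:
Path from root to B: G -> B
Depth = number of edges = 1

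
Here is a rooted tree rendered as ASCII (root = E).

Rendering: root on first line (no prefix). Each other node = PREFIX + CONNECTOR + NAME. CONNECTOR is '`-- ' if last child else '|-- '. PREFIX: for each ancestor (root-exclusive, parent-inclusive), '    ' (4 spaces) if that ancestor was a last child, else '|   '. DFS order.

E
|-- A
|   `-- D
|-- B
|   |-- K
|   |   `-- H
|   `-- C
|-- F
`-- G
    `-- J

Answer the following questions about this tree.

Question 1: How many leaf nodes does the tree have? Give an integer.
Leaves (nodes with no children): C, D, F, H, J

Answer: 5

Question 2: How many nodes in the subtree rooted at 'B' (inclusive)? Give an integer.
Subtree rooted at B contains: B, C, H, K
Count = 4

Answer: 4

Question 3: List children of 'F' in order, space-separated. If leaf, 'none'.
Answer: none

Derivation:
Node F's children (from adjacency): (leaf)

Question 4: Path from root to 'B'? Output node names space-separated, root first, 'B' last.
Walk down from root: E -> B

Answer: E B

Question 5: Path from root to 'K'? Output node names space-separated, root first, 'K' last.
Walk down from root: E -> B -> K

Answer: E B K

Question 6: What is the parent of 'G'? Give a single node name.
Answer: E

Derivation:
Scan adjacency: G appears as child of E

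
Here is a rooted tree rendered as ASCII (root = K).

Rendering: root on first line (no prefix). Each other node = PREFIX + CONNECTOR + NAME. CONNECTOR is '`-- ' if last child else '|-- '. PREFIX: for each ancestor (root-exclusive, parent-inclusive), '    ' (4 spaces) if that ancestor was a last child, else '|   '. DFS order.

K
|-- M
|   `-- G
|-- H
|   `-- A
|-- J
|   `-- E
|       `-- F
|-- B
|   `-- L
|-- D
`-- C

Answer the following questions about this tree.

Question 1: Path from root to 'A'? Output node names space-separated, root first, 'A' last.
Answer: K H A

Derivation:
Walk down from root: K -> H -> A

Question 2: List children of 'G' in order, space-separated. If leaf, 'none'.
Answer: none

Derivation:
Node G's children (from adjacency): (leaf)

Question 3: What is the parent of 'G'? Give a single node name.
Answer: M

Derivation:
Scan adjacency: G appears as child of M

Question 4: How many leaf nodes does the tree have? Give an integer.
Leaves (nodes with no children): A, C, D, F, G, L

Answer: 6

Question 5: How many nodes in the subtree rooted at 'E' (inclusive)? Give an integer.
Answer: 2

Derivation:
Subtree rooted at E contains: E, F
Count = 2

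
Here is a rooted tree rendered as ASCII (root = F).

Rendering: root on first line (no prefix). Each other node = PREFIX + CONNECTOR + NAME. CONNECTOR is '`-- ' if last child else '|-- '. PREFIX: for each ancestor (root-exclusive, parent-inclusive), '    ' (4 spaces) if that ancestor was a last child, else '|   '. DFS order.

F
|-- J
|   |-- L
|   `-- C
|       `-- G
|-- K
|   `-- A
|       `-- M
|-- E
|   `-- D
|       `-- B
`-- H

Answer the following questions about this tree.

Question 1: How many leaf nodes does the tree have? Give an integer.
Leaves (nodes with no children): B, G, H, L, M

Answer: 5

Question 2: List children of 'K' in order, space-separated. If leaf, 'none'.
Node K's children (from adjacency): A

Answer: A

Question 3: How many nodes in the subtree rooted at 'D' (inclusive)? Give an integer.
Subtree rooted at D contains: B, D
Count = 2

Answer: 2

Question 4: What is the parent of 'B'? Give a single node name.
Answer: D

Derivation:
Scan adjacency: B appears as child of D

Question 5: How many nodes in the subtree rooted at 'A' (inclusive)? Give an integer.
Subtree rooted at A contains: A, M
Count = 2

Answer: 2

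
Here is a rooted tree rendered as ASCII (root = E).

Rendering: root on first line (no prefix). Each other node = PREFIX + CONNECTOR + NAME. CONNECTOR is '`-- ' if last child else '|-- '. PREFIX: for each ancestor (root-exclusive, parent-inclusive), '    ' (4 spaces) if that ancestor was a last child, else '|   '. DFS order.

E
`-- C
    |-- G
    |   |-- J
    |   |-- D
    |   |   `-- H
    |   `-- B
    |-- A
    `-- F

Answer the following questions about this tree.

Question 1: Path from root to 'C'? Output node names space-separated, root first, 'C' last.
Answer: E C

Derivation:
Walk down from root: E -> C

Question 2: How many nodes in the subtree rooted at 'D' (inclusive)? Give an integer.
Answer: 2

Derivation:
Subtree rooted at D contains: D, H
Count = 2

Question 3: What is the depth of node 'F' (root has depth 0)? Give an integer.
Answer: 2

Derivation:
Path from root to F: E -> C -> F
Depth = number of edges = 2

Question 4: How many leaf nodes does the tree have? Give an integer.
Answer: 5

Derivation:
Leaves (nodes with no children): A, B, F, H, J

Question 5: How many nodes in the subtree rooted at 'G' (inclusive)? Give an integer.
Answer: 5

Derivation:
Subtree rooted at G contains: B, D, G, H, J
Count = 5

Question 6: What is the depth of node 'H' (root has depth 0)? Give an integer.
Path from root to H: E -> C -> G -> D -> H
Depth = number of edges = 4

Answer: 4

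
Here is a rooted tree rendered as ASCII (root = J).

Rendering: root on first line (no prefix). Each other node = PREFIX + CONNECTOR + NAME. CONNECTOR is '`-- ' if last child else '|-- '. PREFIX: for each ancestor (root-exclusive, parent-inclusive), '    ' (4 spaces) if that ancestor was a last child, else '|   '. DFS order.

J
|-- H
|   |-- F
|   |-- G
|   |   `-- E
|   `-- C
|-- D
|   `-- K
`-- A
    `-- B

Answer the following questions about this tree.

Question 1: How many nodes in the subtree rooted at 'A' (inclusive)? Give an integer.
Subtree rooted at A contains: A, B
Count = 2

Answer: 2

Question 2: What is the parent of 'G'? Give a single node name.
Answer: H

Derivation:
Scan adjacency: G appears as child of H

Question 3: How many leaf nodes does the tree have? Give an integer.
Answer: 5

Derivation:
Leaves (nodes with no children): B, C, E, F, K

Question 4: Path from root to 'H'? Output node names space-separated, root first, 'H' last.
Walk down from root: J -> H

Answer: J H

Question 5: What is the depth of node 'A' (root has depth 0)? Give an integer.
Path from root to A: J -> A
Depth = number of edges = 1

Answer: 1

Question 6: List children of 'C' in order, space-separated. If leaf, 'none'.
Answer: none

Derivation:
Node C's children (from adjacency): (leaf)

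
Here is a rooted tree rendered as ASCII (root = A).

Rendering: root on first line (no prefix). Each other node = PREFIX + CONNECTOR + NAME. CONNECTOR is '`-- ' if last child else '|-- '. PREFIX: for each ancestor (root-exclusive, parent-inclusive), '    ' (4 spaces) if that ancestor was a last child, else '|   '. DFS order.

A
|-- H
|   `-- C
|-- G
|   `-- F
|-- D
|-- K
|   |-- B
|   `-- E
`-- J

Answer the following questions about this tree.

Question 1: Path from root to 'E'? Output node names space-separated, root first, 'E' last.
Answer: A K E

Derivation:
Walk down from root: A -> K -> E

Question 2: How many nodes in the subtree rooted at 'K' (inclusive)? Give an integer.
Subtree rooted at K contains: B, E, K
Count = 3

Answer: 3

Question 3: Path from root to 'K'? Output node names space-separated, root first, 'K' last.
Answer: A K

Derivation:
Walk down from root: A -> K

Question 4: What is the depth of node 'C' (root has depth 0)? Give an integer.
Answer: 2

Derivation:
Path from root to C: A -> H -> C
Depth = number of edges = 2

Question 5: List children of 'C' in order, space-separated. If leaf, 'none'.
Node C's children (from adjacency): (leaf)

Answer: none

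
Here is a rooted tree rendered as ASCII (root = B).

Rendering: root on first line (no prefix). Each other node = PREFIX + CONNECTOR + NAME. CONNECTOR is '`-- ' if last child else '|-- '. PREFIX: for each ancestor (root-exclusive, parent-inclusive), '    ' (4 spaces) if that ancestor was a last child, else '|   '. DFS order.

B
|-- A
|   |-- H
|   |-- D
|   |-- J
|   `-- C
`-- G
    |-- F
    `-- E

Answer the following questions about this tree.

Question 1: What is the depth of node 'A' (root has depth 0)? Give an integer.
Path from root to A: B -> A
Depth = number of edges = 1

Answer: 1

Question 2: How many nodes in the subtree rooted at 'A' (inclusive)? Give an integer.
Answer: 5

Derivation:
Subtree rooted at A contains: A, C, D, H, J
Count = 5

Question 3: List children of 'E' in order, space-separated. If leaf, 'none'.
Answer: none

Derivation:
Node E's children (from adjacency): (leaf)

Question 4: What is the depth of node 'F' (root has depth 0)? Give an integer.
Answer: 2

Derivation:
Path from root to F: B -> G -> F
Depth = number of edges = 2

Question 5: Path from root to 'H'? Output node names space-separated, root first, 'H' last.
Walk down from root: B -> A -> H

Answer: B A H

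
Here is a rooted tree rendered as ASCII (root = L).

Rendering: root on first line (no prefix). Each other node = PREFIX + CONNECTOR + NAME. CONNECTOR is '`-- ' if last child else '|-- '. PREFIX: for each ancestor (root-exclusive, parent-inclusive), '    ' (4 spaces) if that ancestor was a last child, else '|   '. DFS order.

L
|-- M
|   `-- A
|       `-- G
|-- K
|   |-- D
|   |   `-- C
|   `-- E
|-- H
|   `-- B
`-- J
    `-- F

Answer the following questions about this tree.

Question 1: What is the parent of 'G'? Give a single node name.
Scan adjacency: G appears as child of A

Answer: A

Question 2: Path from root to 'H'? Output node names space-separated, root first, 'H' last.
Answer: L H

Derivation:
Walk down from root: L -> H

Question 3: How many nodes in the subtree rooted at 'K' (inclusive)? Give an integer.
Subtree rooted at K contains: C, D, E, K
Count = 4

Answer: 4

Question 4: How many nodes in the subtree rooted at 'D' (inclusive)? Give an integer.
Subtree rooted at D contains: C, D
Count = 2

Answer: 2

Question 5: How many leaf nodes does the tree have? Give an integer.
Answer: 5

Derivation:
Leaves (nodes with no children): B, C, E, F, G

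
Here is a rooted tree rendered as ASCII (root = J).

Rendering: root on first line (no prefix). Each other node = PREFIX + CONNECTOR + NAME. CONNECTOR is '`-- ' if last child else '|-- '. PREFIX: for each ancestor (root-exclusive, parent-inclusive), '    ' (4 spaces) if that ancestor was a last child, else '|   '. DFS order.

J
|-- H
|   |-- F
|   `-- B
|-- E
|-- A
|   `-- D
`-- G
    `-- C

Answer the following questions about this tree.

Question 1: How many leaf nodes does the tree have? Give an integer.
Answer: 5

Derivation:
Leaves (nodes with no children): B, C, D, E, F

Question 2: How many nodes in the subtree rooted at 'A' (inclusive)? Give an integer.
Answer: 2

Derivation:
Subtree rooted at A contains: A, D
Count = 2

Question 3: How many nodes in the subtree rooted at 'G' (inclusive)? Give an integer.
Subtree rooted at G contains: C, G
Count = 2

Answer: 2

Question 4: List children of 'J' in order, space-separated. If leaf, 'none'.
Node J's children (from adjacency): H, E, A, G

Answer: H E A G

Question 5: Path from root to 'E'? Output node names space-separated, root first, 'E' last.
Walk down from root: J -> E

Answer: J E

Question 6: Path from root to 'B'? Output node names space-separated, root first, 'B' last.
Walk down from root: J -> H -> B

Answer: J H B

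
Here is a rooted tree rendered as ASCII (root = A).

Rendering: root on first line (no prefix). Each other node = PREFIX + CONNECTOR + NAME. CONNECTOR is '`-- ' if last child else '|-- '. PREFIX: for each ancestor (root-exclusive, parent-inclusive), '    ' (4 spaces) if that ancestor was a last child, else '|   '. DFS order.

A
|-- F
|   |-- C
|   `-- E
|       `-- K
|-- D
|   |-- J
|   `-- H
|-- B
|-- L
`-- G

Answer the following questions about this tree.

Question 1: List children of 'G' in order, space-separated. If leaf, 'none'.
Answer: none

Derivation:
Node G's children (from adjacency): (leaf)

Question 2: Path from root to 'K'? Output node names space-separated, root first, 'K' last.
Answer: A F E K

Derivation:
Walk down from root: A -> F -> E -> K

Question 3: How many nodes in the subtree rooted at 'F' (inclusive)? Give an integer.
Subtree rooted at F contains: C, E, F, K
Count = 4

Answer: 4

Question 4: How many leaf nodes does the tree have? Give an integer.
Answer: 7

Derivation:
Leaves (nodes with no children): B, C, G, H, J, K, L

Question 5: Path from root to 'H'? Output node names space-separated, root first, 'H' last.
Answer: A D H

Derivation:
Walk down from root: A -> D -> H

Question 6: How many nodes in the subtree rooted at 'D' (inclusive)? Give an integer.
Answer: 3

Derivation:
Subtree rooted at D contains: D, H, J
Count = 3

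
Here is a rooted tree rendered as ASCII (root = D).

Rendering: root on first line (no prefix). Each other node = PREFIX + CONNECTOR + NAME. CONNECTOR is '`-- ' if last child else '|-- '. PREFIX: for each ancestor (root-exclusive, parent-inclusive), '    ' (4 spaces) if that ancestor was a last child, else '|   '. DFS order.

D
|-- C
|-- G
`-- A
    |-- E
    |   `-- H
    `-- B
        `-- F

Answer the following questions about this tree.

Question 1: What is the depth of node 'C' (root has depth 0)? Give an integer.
Path from root to C: D -> C
Depth = number of edges = 1

Answer: 1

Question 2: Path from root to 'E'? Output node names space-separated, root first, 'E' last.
Answer: D A E

Derivation:
Walk down from root: D -> A -> E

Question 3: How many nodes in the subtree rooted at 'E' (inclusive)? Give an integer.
Answer: 2

Derivation:
Subtree rooted at E contains: E, H
Count = 2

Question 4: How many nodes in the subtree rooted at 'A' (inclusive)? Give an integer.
Answer: 5

Derivation:
Subtree rooted at A contains: A, B, E, F, H
Count = 5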